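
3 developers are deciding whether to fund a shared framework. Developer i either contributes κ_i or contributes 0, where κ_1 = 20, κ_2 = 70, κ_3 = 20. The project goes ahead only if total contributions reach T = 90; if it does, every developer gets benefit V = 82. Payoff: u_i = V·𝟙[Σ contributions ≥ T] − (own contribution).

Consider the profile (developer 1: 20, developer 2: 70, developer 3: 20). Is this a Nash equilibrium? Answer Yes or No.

No

Total = 110 ≥ 90: provided.
Developer 1 (pledges 20, payoff 62): dropping to 0 → total 90, payoff 82. Profitable deviation.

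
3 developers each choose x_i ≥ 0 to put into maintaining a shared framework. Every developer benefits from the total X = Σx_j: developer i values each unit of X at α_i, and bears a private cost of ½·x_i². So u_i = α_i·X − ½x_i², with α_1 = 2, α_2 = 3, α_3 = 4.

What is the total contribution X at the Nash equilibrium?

9

Developer i's FOC: ∂u_i/∂x_i = α_i − x_i = 0, so x_i* = α_i.
NE contributions = (2, 3, 4); X = 9.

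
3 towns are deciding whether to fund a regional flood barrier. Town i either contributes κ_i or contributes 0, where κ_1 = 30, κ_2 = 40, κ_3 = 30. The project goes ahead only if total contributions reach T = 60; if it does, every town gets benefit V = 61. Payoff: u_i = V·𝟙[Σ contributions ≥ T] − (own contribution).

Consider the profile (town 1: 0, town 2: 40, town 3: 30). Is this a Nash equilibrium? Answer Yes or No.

Total = 70 ≥ 60: provided.
Town 1 (pledges 0, payoff 61): pledging 30 → total 100, payoff 31. No gain.
Town 2 (pledges 40, payoff 21): dropping to 0 → total 30, payoff 0. No gain.
Town 3 (pledges 30, payoff 31): dropping to 0 → total 40, payoff 0. No gain.

Yes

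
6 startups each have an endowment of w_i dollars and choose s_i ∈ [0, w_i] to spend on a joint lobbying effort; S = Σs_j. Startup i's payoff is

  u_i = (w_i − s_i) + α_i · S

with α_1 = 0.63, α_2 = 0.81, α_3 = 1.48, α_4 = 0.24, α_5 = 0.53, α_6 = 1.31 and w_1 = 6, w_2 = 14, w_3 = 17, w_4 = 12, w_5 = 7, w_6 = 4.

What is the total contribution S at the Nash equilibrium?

21

∂u_i/∂s_i = α_i − 1, so startup i contributes w_i if α_i > 1, else 0.
α_i > 1 for i ∈ {3, 6}; NE contributions (0, 0, 17, 0, 0, 4), S = 21.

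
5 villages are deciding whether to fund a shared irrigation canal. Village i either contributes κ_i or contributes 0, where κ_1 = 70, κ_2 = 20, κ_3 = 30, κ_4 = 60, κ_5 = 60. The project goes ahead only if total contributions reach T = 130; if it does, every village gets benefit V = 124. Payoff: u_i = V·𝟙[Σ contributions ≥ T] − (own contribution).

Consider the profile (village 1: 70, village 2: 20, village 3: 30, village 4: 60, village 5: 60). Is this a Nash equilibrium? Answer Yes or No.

Total = 240 ≥ 130: provided.
Village 1 (pledges 70, payoff 54): dropping to 0 → total 170, payoff 124. Profitable deviation.

No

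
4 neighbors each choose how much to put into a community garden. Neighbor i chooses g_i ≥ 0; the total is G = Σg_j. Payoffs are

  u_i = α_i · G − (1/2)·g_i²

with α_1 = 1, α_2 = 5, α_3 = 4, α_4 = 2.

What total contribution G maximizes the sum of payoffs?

48

Planner FOC: ∂(Σu_j)/∂g_i = (Σα_j) − g_i = 0, so g_i^SO = Σα_j = 12 for every i; G^SO = 48.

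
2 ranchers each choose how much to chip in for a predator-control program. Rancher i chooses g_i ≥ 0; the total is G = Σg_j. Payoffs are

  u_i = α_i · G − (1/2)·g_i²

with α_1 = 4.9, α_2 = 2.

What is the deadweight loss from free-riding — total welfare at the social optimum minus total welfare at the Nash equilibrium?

Rancher i's FOC: ∂u_i/∂g_i = α_i − g_i = 0, so g_i* = α_i.
NE contributions = (4.9, 2); G = 6.9.
W^NE = (Σα)·G − ½Σα_i² = 6.9² − ½·28.01 = 33.605.
Planner sets g_i = Σα_j = 6.9 for every i, so G^SO = 2·6.9 = 13.8.
W^SO = (Σα)·G^SO − ½·2·(Σα)² = (2/2)·6.9² = 47.61.
Deadweight loss = W^SO − W^NE = 14.005.

14.005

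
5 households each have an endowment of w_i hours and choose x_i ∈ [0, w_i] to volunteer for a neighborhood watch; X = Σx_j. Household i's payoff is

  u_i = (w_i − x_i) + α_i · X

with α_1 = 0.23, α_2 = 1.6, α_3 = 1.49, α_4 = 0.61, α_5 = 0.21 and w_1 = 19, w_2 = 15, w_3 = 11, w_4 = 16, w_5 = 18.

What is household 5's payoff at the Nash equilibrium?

23.46

∂u_i/∂x_i = α_i − 1, so household i contributes w_i if α_i > 1, else 0.
α_i > 1 for i ∈ {2, 3}; NE contributions (0, 15, 11, 0, 0), X = 26.
u_5 = (18 − 0) + 0.21·26 = 23.46.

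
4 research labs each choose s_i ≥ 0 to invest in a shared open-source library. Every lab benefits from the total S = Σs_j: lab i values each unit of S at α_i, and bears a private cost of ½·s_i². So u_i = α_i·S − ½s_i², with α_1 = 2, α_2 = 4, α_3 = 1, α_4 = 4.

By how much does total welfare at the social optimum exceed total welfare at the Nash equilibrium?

139.5

Lab i's FOC: ∂u_i/∂s_i = α_i − s_i = 0, so s_i* = α_i.
NE contributions = (2, 4, 1, 4); S = 11.
W^NE = (Σα)·S − ½Σα_i² = 11² − ½·37 = 102.5.
Planner sets s_i = Σα_j = 11 for every i, so S^SO = 4·11 = 44.
W^SO = (Σα)·S^SO − ½·4·(Σα)² = (4/2)·11² = 242.
Deadweight loss = W^SO − W^NE = 139.5.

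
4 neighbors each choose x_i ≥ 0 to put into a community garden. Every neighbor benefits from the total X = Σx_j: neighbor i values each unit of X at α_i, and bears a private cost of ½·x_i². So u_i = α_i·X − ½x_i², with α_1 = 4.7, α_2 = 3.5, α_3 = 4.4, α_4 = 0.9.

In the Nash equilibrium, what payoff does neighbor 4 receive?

11.745

Neighbor i's FOC: ∂u_i/∂x_i = α_i − x_i = 0, so x_i* = α_i.
NE contributions = (4.7, 3.5, 4.4, 0.9); X = 13.5.
u_4 = α_4·X − ½·(x_4)² = 0.9·13.5 − ½·0.9² = 11.745.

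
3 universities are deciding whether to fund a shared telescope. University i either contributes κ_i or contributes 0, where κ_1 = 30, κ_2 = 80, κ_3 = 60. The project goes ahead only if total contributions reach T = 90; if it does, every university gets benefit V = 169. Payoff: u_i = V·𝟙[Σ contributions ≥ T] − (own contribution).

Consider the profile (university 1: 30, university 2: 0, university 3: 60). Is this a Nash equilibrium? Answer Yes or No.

Yes

Total = 90 ≥ 90: provided.
University 1 (pledges 30, payoff 139): dropping to 0 → total 60, payoff 0. No gain.
University 2 (pledges 0, payoff 169): pledging 80 → total 170, payoff 89. No gain.
University 3 (pledges 60, payoff 109): dropping to 0 → total 30, payoff 0. No gain.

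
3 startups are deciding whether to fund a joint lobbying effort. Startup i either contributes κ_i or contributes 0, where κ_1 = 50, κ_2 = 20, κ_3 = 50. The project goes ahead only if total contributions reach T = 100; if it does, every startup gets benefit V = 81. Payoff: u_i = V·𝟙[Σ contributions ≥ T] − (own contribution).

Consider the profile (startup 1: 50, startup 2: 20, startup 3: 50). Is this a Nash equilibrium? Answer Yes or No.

No

Total = 120 ≥ 100: provided.
Startup 1 (pledges 50, payoff 31): dropping to 0 → total 70, payoff 0. No gain.
Startup 2 (pledges 20, payoff 61): dropping to 0 → total 100, payoff 81. Profitable deviation.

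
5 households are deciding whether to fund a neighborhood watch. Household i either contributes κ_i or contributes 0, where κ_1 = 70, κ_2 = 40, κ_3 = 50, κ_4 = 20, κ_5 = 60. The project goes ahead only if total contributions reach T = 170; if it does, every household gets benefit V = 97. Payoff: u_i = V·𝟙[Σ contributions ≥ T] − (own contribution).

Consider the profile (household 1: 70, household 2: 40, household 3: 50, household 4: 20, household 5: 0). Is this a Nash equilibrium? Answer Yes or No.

Yes

Total = 180 ≥ 170: provided.
Household 1 (pledges 70, payoff 27): dropping to 0 → total 110, payoff 0. No gain.
Household 2 (pledges 40, payoff 57): dropping to 0 → total 140, payoff 0. No gain.
Household 3 (pledges 50, payoff 47): dropping to 0 → total 130, payoff 0. No gain.
Household 4 (pledges 20, payoff 77): dropping to 0 → total 160, payoff 0. No gain.
Household 5 (pledges 0, payoff 97): pledging 60 → total 240, payoff 37. No gain.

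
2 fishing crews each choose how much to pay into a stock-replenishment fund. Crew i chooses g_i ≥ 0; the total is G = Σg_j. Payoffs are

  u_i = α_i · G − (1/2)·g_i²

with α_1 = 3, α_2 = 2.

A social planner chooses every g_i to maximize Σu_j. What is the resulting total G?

10

Planner FOC: ∂(Σu_j)/∂g_i = (Σα_j) − g_i = 0, so g_i^SO = Σα_j = 5 for every i; G^SO = 10.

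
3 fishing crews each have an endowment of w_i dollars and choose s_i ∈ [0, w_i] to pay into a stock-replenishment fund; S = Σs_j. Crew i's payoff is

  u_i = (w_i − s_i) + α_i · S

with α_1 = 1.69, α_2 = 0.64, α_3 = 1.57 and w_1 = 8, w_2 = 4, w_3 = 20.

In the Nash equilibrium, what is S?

28

∂u_i/∂s_i = α_i − 1, so crew i contributes w_i if α_i > 1, else 0.
α_i > 1 for i ∈ {1, 3}; NE contributions (8, 0, 20), S = 28.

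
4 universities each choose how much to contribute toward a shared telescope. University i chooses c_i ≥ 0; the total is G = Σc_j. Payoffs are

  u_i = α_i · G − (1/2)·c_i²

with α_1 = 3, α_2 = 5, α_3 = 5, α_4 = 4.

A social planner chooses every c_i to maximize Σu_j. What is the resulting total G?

Planner FOC: ∂(Σu_j)/∂c_i = (Σα_j) − c_i = 0, so c_i^SO = Σα_j = 17 for every i; G^SO = 68.

68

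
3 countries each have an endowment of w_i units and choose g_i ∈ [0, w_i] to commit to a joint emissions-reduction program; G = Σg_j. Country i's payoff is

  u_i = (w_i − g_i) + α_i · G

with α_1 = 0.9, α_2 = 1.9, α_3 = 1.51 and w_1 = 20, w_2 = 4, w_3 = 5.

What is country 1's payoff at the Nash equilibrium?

28.1

∂u_i/∂g_i = α_i − 1, so country i contributes w_i if α_i > 1, else 0.
α_i > 1 for i ∈ {2, 3}; NE contributions (0, 4, 5), G = 9.
u_1 = (20 − 0) + 0.9·9 = 28.1.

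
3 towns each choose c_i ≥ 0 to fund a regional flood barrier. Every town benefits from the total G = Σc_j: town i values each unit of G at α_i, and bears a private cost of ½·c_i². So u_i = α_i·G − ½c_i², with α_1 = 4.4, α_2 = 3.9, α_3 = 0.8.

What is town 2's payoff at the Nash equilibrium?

27.885

Town i's FOC: ∂u_i/∂c_i = α_i − c_i = 0, so c_i* = α_i.
NE contributions = (4.4, 3.9, 0.8); G = 9.1.
u_2 = α_2·G − ½·(c_2)² = 3.9·9.1 − ½·3.9² = 27.885.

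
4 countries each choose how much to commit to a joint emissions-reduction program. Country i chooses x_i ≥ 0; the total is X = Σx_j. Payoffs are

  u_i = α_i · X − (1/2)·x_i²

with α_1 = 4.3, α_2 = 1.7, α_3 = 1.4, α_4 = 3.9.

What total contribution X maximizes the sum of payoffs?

Planner FOC: ∂(Σu_j)/∂x_i = (Σα_j) − x_i = 0, so x_i^SO = Σα_j = 11.3 for every i; X^SO = 45.2.

45.2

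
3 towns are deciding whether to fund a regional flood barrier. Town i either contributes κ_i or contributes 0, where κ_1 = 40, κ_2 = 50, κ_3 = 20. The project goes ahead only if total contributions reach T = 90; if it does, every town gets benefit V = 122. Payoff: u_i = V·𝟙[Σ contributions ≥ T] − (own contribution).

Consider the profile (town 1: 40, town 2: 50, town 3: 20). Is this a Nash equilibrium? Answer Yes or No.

Total = 110 ≥ 90: provided.
Town 1 (pledges 40, payoff 82): dropping to 0 → total 70, payoff 0. No gain.
Town 2 (pledges 50, payoff 72): dropping to 0 → total 60, payoff 0. No gain.
Town 3 (pledges 20, payoff 102): dropping to 0 → total 90, payoff 122. Profitable deviation.

No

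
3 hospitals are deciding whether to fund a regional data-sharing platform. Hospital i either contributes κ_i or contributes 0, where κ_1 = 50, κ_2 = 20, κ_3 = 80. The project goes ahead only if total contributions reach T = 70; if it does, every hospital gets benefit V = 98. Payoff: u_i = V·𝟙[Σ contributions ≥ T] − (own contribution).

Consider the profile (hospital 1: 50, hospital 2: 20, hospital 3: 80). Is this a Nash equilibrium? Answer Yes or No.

Total = 150 ≥ 70: provided.
Hospital 1 (pledges 50, payoff 48): dropping to 0 → total 100, payoff 98. Profitable deviation.

No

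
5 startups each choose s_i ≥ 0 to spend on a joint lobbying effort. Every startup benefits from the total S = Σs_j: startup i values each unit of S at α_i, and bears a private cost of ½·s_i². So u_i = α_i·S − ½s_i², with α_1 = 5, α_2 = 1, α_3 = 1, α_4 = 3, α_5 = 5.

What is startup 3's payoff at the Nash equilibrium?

14.5

Startup i's FOC: ∂u_i/∂s_i = α_i − s_i = 0, so s_i* = α_i.
NE contributions = (5, 1, 1, 3, 5); S = 15.
u_3 = α_3·S − ½·(s_3)² = 1·15 − ½·1² = 14.5.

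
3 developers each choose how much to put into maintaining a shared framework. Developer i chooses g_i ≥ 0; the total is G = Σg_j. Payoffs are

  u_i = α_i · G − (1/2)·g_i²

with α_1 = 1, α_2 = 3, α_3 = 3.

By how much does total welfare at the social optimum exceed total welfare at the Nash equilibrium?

Developer i's FOC: ∂u_i/∂g_i = α_i − g_i = 0, so g_i* = α_i.
NE contributions = (1, 3, 3); G = 7.
W^NE = (Σα)·G − ½Σα_i² = 7² − ½·19 = 39.5.
Planner sets g_i = Σα_j = 7 for every i, so G^SO = 3·7 = 21.
W^SO = (Σα)·G^SO − ½·3·(Σα)² = (3/2)·7² = 73.5.
Deadweight loss = W^SO − W^NE = 34.

34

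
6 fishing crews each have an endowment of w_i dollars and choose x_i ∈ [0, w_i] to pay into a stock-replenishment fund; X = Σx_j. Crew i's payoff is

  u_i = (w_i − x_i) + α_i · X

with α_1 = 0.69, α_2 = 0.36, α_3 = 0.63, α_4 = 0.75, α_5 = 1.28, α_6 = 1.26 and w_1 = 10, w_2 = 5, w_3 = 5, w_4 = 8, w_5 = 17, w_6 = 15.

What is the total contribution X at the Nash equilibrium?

∂u_i/∂x_i = α_i − 1, so crew i contributes w_i if α_i > 1, else 0.
α_i > 1 for i ∈ {5, 6}; NE contributions (0, 0, 0, 0, 17, 15), X = 32.

32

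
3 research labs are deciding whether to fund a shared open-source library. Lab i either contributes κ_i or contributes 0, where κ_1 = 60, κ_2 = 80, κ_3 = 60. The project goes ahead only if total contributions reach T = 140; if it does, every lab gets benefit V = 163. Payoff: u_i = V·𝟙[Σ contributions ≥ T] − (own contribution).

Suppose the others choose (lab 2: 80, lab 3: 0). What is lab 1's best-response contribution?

60

Others' total = 80. Contributing 60 brings total to 140 ≥ 140: gain V − κ_1 = 103.
Best response: 60.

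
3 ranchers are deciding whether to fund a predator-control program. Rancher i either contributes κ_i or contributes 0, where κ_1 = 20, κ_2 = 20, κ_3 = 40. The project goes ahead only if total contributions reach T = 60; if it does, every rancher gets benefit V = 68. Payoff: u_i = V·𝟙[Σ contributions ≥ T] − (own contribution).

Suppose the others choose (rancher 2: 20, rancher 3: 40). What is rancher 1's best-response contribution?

0

Others' total = 60 ≥ 60; contributing adds cost 20 for no extra benefit.
Best response: 0.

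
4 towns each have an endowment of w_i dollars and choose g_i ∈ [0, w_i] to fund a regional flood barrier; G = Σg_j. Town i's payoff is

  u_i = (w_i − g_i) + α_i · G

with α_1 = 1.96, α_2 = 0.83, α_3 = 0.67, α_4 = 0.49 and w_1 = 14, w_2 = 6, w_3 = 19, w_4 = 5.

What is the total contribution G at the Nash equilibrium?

∂u_i/∂g_i = α_i − 1, so town i contributes w_i if α_i > 1, else 0.
α_i > 1 for i ∈ {1}; NE contributions (14, 0, 0, 0), G = 14.

14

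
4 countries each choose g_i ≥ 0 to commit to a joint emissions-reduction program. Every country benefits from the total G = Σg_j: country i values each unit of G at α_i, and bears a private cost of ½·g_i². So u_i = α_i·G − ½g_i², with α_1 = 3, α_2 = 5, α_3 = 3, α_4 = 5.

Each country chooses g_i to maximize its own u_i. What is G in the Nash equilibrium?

16

Country i's FOC: ∂u_i/∂g_i = α_i − g_i = 0, so g_i* = α_i.
NE contributions = (3, 5, 3, 5); G = 16.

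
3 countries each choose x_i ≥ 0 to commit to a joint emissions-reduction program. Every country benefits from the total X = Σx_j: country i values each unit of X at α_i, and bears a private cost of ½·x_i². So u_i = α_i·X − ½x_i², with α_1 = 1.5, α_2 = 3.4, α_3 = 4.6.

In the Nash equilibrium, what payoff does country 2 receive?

26.52

Country i's FOC: ∂u_i/∂x_i = α_i − x_i = 0, so x_i* = α_i.
NE contributions = (1.5, 3.4, 4.6); X = 9.5.
u_2 = α_2·X − ½·(x_2)² = 3.4·9.5 − ½·3.4² = 26.52.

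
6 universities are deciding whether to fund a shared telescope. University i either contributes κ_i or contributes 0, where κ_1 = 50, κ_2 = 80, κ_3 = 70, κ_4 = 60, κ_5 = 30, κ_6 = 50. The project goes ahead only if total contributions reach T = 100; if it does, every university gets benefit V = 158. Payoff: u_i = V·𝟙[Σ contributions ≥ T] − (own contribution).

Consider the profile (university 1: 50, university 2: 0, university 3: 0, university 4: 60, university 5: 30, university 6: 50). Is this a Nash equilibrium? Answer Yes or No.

No

Total = 190 ≥ 100: provided.
University 1 (pledges 50, payoff 108): dropping to 0 → total 140, payoff 158. Profitable deviation.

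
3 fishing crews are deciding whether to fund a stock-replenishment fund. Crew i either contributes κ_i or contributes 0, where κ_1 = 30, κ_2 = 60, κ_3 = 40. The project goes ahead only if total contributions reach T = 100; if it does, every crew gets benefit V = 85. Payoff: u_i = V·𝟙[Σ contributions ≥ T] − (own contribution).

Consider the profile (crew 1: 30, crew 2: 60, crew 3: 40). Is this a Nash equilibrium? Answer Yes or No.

Total = 130 ≥ 100: provided.
Crew 1 (pledges 30, payoff 55): dropping to 0 → total 100, payoff 85. Profitable deviation.

No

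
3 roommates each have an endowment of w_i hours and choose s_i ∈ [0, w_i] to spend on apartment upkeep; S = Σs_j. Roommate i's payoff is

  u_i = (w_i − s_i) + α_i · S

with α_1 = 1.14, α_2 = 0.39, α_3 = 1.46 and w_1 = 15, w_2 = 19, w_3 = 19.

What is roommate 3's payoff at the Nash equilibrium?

∂u_i/∂s_i = α_i − 1, so roommate i contributes w_i if α_i > 1, else 0.
α_i > 1 for i ∈ {1, 3}; NE contributions (15, 0, 19), S = 34.
u_3 = (19 − 19) + 1.46·34 = 49.64.

49.64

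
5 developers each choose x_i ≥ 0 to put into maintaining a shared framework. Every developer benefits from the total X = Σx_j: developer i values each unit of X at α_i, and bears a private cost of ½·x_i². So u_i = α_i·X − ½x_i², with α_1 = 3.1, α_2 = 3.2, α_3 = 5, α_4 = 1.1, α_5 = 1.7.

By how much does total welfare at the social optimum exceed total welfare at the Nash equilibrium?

Developer i's FOC: ∂u_i/∂x_i = α_i − x_i = 0, so x_i* = α_i.
NE contributions = (3.1, 3.2, 5, 1.1, 1.7); X = 14.1.
W^NE = (Σα)·X − ½Σα_i² = 14.1² − ½·48.95 = 174.335.
Planner sets x_i = Σα_j = 14.1 for every i, so X^SO = 5·14.1 = 70.5.
W^SO = (Σα)·X^SO − ½·5·(Σα)² = (5/2)·14.1² = 497.025.
Deadweight loss = W^SO − W^NE = 322.69.

322.69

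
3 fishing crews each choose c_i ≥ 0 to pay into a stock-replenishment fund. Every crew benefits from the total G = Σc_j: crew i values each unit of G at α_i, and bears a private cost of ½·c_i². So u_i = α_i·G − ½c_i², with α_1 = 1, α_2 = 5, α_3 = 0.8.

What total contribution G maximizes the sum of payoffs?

Planner FOC: ∂(Σu_j)/∂c_i = (Σα_j) − c_i = 0, so c_i^SO = Σα_j = 6.8 for every i; G^SO = 20.4.

20.4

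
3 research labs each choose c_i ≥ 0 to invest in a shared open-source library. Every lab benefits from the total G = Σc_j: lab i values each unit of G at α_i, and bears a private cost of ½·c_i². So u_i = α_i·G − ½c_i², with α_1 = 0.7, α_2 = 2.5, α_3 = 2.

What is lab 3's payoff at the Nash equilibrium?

8.4

Lab i's FOC: ∂u_i/∂c_i = α_i − c_i = 0, so c_i* = α_i.
NE contributions = (0.7, 2.5, 2); G = 5.2.
u_3 = α_3·G − ½·(c_3)² = 2·5.2 − ½·2² = 8.4.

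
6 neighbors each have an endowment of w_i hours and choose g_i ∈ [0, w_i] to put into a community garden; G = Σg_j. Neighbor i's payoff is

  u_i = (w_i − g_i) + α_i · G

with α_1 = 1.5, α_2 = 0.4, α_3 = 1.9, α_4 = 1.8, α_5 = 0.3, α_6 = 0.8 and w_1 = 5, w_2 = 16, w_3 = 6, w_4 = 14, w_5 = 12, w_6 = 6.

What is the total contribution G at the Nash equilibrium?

25

∂u_i/∂g_i = α_i − 1, so neighbor i contributes w_i if α_i > 1, else 0.
α_i > 1 for i ∈ {1, 3, 4}; NE contributions (5, 0, 6, 14, 0, 0), G = 25.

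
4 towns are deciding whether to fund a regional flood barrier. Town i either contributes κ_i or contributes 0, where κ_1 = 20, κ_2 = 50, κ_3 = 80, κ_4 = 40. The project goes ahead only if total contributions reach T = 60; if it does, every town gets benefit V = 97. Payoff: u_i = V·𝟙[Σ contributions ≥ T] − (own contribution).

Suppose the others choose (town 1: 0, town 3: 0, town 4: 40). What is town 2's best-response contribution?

50

Others' total = 40. Contributing 50 brings total to 90 ≥ 60: gain V − κ_2 = 47.
Best response: 50.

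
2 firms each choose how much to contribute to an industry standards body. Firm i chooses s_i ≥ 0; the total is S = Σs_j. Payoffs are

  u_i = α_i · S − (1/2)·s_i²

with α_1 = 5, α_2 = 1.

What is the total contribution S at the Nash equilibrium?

Firm i's FOC: ∂u_i/∂s_i = α_i − s_i = 0, so s_i* = α_i.
NE contributions = (5, 1); S = 6.

6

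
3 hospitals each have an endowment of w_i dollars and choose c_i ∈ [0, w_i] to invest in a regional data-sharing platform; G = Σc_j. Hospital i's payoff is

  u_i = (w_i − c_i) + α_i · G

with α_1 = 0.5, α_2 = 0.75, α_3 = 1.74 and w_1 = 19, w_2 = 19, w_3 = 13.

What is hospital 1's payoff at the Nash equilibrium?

25.5

∂u_i/∂c_i = α_i − 1, so hospital i contributes w_i if α_i > 1, else 0.
α_i > 1 for i ∈ {3}; NE contributions (0, 0, 13), G = 13.
u_1 = (19 − 0) + 0.5·13 = 25.5.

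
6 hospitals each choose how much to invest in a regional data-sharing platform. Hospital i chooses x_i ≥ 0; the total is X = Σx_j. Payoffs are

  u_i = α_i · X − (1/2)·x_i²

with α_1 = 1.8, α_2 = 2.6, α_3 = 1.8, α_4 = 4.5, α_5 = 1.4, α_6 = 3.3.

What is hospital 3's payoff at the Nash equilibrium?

26.1

Hospital i's FOC: ∂u_i/∂x_i = α_i − x_i = 0, so x_i* = α_i.
NE contributions = (1.8, 2.6, 1.8, 4.5, 1.4, 3.3); X = 15.4.
u_3 = α_3·X − ½·(x_3)² = 1.8·15.4 − ½·1.8² = 26.1.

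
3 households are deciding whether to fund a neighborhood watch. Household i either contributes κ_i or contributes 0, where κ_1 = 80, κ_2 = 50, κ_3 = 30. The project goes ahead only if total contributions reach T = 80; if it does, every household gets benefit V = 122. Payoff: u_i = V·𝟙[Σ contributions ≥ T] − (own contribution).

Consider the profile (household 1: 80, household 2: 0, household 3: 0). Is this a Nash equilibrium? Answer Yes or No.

Total = 80 ≥ 80: provided.
Household 1 (pledges 80, payoff 42): dropping to 0 → total 0, payoff 0. No gain.
Household 2 (pledges 0, payoff 122): pledging 50 → total 130, payoff 72. No gain.
Household 3 (pledges 0, payoff 122): pledging 30 → total 110, payoff 92. No gain.

Yes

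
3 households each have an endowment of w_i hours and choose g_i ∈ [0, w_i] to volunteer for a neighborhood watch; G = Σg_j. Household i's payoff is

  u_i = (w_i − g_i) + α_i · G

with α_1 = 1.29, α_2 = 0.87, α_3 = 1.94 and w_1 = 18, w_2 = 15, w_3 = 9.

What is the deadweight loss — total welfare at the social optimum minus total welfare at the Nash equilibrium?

∂u_i/∂g_i = α_i − 1, so household i contributes w_i if α_i > 1, else 0.
α_i > 1 for i ∈ {1, 3}; NE contributions (18, 0, 9), G = 27.
W^NE = Σw_i − G^NE + (Σα_i)·G^NE = 42 + 3.1·27 = 125.7.
Planner: ∂(Σu_j)/∂g_i = Σα_j − 1 = 3.1 > 0, so everyone contributes w_i; G^SO = 42, W^SO = 42 + 3.1·42 = 172.2.
Deadweight loss = 46.5.

46.5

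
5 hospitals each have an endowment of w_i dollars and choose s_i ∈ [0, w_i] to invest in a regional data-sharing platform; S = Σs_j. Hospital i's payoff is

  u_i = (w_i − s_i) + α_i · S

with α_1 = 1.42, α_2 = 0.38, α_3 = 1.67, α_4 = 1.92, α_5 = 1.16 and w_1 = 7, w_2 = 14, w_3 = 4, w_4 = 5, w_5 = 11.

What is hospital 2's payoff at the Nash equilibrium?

∂u_i/∂s_i = α_i − 1, so hospital i contributes w_i if α_i > 1, else 0.
α_i > 1 for i ∈ {1, 3, 4, 5}; NE contributions (7, 0, 4, 5, 11), S = 27.
u_2 = (14 − 0) + 0.38·27 = 24.26.

24.26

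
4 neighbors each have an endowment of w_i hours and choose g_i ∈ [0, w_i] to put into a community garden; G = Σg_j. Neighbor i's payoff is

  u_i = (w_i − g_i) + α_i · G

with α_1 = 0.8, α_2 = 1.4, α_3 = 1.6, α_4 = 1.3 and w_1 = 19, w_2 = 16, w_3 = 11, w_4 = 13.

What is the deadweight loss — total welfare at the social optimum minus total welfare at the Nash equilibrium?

∂u_i/∂g_i = α_i − 1, so neighbor i contributes w_i if α_i > 1, else 0.
α_i > 1 for i ∈ {2, 3, 4}; NE contributions (0, 16, 11, 13), G = 40.
W^NE = Σw_i − G^NE + (Σα_i)·G^NE = 59 + 4.1·40 = 223.
Planner: ∂(Σu_j)/∂g_i = Σα_j − 1 = 4.1 > 0, so everyone contributes w_i; G^SO = 59, W^SO = 59 + 4.1·59 = 300.9.
Deadweight loss = 77.9.

77.9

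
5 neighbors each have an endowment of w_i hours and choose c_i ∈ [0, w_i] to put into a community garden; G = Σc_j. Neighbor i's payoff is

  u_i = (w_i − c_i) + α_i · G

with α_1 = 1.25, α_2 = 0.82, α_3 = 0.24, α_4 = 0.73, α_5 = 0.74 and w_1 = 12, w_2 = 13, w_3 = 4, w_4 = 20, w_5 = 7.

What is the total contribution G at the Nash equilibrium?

12

∂u_i/∂c_i = α_i − 1, so neighbor i contributes w_i if α_i > 1, else 0.
α_i > 1 for i ∈ {1}; NE contributions (12, 0, 0, 0, 0), G = 12.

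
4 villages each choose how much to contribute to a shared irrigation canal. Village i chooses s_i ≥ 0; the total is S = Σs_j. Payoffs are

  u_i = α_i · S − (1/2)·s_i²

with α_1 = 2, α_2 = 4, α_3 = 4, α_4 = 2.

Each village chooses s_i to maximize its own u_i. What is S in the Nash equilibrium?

Village i's FOC: ∂u_i/∂s_i = α_i − s_i = 0, so s_i* = α_i.
NE contributions = (2, 4, 4, 2); S = 12.

12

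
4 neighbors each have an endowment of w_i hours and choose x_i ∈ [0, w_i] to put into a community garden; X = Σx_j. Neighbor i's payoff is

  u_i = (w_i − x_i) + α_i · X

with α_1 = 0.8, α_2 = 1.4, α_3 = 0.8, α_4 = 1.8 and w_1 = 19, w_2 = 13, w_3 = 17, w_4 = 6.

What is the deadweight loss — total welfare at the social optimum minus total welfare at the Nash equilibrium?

136.8

∂u_i/∂x_i = α_i − 1, so neighbor i contributes w_i if α_i > 1, else 0.
α_i > 1 for i ∈ {2, 4}; NE contributions (0, 13, 0, 6), X = 19.
W^NE = Σw_i − X^NE + (Σα_i)·X^NE = 55 + 3.8·19 = 127.2.
Planner: ∂(Σu_j)/∂x_i = Σα_j − 1 = 3.8 > 0, so everyone contributes w_i; X^SO = 55, W^SO = 55 + 3.8·55 = 264.
Deadweight loss = 136.8.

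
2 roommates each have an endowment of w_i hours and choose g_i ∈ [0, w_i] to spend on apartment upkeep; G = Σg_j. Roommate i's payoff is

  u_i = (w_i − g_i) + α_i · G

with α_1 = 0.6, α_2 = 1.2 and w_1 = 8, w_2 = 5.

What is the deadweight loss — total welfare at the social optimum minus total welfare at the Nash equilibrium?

6.4

∂u_i/∂g_i = α_i − 1, so roommate i contributes w_i if α_i > 1, else 0.
α_i > 1 for i ∈ {2}; NE contributions (0, 5), G = 5.
W^NE = Σw_i − G^NE + (Σα_i)·G^NE = 13 + 0.8·5 = 17.
Planner: ∂(Σu_j)/∂g_i = Σα_j − 1 = 0.8 > 0, so everyone contributes w_i; G^SO = 13, W^SO = 13 + 0.8·13 = 23.4.
Deadweight loss = 6.4.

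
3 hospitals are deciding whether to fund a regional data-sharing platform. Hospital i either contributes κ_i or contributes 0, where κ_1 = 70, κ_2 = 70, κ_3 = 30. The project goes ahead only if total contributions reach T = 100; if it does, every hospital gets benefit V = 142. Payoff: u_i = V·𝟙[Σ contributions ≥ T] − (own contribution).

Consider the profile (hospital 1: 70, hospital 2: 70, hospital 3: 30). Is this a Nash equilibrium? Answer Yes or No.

No

Total = 170 ≥ 100: provided.
Hospital 1 (pledges 70, payoff 72): dropping to 0 → total 100, payoff 142. Profitable deviation.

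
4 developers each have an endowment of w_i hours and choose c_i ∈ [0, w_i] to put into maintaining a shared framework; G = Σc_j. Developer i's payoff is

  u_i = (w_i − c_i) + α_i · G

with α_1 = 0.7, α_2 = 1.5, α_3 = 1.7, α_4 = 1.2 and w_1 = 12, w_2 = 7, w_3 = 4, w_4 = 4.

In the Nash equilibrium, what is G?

∂u_i/∂c_i = α_i − 1, so developer i contributes w_i if α_i > 1, else 0.
α_i > 1 for i ∈ {2, 3, 4}; NE contributions (0, 7, 4, 4), G = 15.

15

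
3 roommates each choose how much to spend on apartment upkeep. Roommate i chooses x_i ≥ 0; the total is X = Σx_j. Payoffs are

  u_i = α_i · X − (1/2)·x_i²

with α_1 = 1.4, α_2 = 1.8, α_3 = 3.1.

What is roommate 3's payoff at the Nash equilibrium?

14.725

Roommate i's FOC: ∂u_i/∂x_i = α_i − x_i = 0, so x_i* = α_i.
NE contributions = (1.4, 1.8, 3.1); X = 6.3.
u_3 = α_3·X − ½·(x_3)² = 3.1·6.3 − ½·3.1² = 14.725.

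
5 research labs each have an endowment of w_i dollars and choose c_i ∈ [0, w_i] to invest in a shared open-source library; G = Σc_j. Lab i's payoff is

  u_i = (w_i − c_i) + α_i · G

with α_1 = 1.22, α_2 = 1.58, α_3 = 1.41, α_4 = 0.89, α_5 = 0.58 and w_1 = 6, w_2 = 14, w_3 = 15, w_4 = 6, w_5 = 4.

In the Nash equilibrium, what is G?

35

∂u_i/∂c_i = α_i − 1, so lab i contributes w_i if α_i > 1, else 0.
α_i > 1 for i ∈ {1, 2, 3}; NE contributions (6, 14, 15, 0, 0), G = 35.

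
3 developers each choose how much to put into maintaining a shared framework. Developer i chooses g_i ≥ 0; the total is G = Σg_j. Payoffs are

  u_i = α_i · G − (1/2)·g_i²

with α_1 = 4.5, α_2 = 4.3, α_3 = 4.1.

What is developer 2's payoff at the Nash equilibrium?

46.225

Developer i's FOC: ∂u_i/∂g_i = α_i − g_i = 0, so g_i* = α_i.
NE contributions = (4.5, 4.3, 4.1); G = 12.9.
u_2 = α_2·G − ½·(g_2)² = 4.3·12.9 − ½·4.3² = 46.225.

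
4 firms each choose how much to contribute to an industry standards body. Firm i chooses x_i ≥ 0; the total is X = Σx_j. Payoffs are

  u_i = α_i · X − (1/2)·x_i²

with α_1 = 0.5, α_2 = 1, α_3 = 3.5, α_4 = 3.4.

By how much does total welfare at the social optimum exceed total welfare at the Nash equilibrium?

83.09

Firm i's FOC: ∂u_i/∂x_i = α_i − x_i = 0, so x_i* = α_i.
NE contributions = (0.5, 1, 3.5, 3.4); X = 8.4.
W^NE = (Σα)·X − ½Σα_i² = 8.4² − ½·25.06 = 58.03.
Planner sets x_i = Σα_j = 8.4 for every i, so X^SO = 4·8.4 = 33.6.
W^SO = (Σα)·X^SO − ½·4·(Σα)² = (4/2)·8.4² = 141.12.
Deadweight loss = W^SO − W^NE = 83.09.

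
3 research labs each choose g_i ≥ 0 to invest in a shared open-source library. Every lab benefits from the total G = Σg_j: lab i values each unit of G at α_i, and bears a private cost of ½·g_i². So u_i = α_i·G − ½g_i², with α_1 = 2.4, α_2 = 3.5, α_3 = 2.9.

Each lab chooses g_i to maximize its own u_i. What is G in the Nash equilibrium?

Lab i's FOC: ∂u_i/∂g_i = α_i − g_i = 0, so g_i* = α_i.
NE contributions = (2.4, 3.5, 2.9); G = 8.8.

8.8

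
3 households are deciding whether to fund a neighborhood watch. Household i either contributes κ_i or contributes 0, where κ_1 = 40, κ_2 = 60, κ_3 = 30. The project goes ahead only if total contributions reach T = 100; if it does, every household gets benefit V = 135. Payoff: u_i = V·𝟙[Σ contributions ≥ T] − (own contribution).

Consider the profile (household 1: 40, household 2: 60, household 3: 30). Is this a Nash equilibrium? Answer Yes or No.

No

Total = 130 ≥ 100: provided.
Household 1 (pledges 40, payoff 95): dropping to 0 → total 90, payoff 0. No gain.
Household 2 (pledges 60, payoff 75): dropping to 0 → total 70, payoff 0. No gain.
Household 3 (pledges 30, payoff 105): dropping to 0 → total 100, payoff 135. Profitable deviation.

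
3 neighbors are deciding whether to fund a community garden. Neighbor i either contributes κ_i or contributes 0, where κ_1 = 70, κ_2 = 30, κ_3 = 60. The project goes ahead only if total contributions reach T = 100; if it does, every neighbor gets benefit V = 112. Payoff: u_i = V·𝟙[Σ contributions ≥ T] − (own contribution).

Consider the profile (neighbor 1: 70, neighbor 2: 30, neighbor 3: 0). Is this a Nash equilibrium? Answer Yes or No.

Total = 100 ≥ 100: provided.
Neighbor 1 (pledges 70, payoff 42): dropping to 0 → total 30, payoff 0. No gain.
Neighbor 2 (pledges 30, payoff 82): dropping to 0 → total 70, payoff 0. No gain.
Neighbor 3 (pledges 0, payoff 112): pledging 60 → total 160, payoff 52. No gain.

Yes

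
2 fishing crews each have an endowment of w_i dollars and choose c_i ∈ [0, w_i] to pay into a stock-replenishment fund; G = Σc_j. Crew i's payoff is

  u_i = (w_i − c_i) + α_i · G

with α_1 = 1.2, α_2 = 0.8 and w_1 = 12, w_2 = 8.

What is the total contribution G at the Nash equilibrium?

12

∂u_i/∂c_i = α_i − 1, so crew i contributes w_i if α_i > 1, else 0.
α_i > 1 for i ∈ {1}; NE contributions (12, 0), G = 12.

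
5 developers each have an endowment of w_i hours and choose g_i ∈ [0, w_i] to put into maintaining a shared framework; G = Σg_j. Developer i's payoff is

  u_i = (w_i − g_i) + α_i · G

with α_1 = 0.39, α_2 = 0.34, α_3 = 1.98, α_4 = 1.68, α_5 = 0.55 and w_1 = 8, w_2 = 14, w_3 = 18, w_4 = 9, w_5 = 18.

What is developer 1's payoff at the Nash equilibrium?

18.53

∂u_i/∂g_i = α_i − 1, so developer i contributes w_i if α_i > 1, else 0.
α_i > 1 for i ∈ {3, 4}; NE contributions (0, 0, 18, 9, 0), G = 27.
u_1 = (8 − 0) + 0.39·27 = 18.53.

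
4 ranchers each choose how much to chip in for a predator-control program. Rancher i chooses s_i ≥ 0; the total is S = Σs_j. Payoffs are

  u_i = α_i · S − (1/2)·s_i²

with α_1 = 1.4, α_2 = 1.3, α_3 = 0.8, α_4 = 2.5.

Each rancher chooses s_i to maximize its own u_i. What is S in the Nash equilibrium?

Rancher i's FOC: ∂u_i/∂s_i = α_i − s_i = 0, so s_i* = α_i.
NE contributions = (1.4, 1.3, 0.8, 2.5); S = 6.

6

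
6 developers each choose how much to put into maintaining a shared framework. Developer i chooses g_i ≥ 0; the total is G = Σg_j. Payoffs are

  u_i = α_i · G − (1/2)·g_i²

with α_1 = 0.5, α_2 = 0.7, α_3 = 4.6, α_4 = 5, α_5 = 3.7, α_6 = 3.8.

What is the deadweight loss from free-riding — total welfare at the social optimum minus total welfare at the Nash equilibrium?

707.295

Developer i's FOC: ∂u_i/∂g_i = α_i − g_i = 0, so g_i* = α_i.
NE contributions = (0.5, 0.7, 4.6, 5, 3.7, 3.8); G = 18.3.
W^NE = (Σα)·G − ½Σα_i² = 18.3² − ½·75.03 = 297.375.
Planner sets g_i = Σα_j = 18.3 for every i, so G^SO = 6·18.3 = 109.8.
W^SO = (Σα)·G^SO − ½·6·(Σα)² = (6/2)·18.3² = 1004.67.
Deadweight loss = W^SO − W^NE = 707.295.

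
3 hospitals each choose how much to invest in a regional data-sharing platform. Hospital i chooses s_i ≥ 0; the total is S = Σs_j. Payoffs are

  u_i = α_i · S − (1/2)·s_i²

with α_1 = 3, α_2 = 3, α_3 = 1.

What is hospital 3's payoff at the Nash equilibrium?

6.5

Hospital i's FOC: ∂u_i/∂s_i = α_i − s_i = 0, so s_i* = α_i.
NE contributions = (3, 3, 1); S = 7.
u_3 = α_3·S − ½·(s_3)² = 1·7 − ½·1² = 6.5.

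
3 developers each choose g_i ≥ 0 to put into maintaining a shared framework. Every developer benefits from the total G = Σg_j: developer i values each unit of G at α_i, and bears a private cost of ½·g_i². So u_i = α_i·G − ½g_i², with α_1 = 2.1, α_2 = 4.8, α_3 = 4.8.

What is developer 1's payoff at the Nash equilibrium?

Developer i's FOC: ∂u_i/∂g_i = α_i − g_i = 0, so g_i* = α_i.
NE contributions = (2.1, 4.8, 4.8); G = 11.7.
u_1 = α_1·G − ½·(g_1)² = 2.1·11.7 − ½·2.1² = 22.365.

22.365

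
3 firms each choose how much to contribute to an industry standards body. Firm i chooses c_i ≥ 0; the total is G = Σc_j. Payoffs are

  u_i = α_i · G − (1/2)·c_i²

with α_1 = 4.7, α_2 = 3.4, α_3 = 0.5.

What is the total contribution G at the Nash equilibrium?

Firm i's FOC: ∂u_i/∂c_i = α_i − c_i = 0, so c_i* = α_i.
NE contributions = (4.7, 3.4, 0.5); G = 8.6.

8.6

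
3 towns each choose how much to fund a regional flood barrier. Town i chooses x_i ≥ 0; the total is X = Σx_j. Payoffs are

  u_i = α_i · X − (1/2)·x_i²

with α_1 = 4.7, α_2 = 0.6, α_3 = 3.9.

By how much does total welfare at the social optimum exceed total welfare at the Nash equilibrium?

Town i's FOC: ∂u_i/∂x_i = α_i − x_i = 0, so x_i* = α_i.
NE contributions = (4.7, 0.6, 3.9); X = 9.2.
W^NE = (Σα)·X − ½Σα_i² = 9.2² − ½·37.66 = 65.81.
Planner sets x_i = Σα_j = 9.2 for every i, so X^SO = 3·9.2 = 27.6.
W^SO = (Σα)·X^SO − ½·3·(Σα)² = (3/2)·9.2² = 126.96.
Deadweight loss = W^SO − W^NE = 61.15.

61.15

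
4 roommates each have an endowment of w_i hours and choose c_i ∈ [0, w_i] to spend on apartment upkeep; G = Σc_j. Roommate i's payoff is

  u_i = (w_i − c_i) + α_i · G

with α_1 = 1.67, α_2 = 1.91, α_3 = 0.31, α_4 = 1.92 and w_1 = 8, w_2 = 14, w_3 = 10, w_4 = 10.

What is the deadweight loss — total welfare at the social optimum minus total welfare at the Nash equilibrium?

∂u_i/∂c_i = α_i − 1, so roommate i contributes w_i if α_i > 1, else 0.
α_i > 1 for i ∈ {1, 2, 4}; NE contributions (8, 14, 0, 10), G = 32.
W^NE = Σw_i − G^NE + (Σα_i)·G^NE = 42 + 4.81·32 = 195.92.
Planner: ∂(Σu_j)/∂c_i = Σα_j − 1 = 4.81 > 0, so everyone contributes w_i; G^SO = 42, W^SO = 42 + 4.81·42 = 244.02.
Deadweight loss = 48.1.

48.1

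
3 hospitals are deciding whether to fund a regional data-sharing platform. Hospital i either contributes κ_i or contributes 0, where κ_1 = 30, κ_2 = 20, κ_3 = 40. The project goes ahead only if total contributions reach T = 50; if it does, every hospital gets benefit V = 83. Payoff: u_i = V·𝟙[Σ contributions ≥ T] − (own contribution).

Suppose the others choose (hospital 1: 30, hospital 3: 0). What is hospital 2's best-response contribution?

20

Others' total = 30. Contributing 20 brings total to 50 ≥ 50: gain V − κ_2 = 63.
Best response: 20.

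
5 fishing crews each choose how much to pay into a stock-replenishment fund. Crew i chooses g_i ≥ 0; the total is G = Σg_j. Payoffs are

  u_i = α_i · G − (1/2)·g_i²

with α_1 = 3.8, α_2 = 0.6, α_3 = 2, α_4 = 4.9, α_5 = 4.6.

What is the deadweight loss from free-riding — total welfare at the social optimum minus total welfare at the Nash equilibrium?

411.2

Crew i's FOC: ∂u_i/∂g_i = α_i − g_i = 0, so g_i* = α_i.
NE contributions = (3.8, 0.6, 2, 4.9, 4.6); G = 15.9.
W^NE = (Σα)·G − ½Σα_i² = 15.9² − ½·63.97 = 220.825.
Planner sets g_i = Σα_j = 15.9 for every i, so G^SO = 5·15.9 = 79.5.
W^SO = (Σα)·G^SO − ½·5·(Σα)² = (5/2)·15.9² = 632.025.
Deadweight loss = W^SO − W^NE = 411.2.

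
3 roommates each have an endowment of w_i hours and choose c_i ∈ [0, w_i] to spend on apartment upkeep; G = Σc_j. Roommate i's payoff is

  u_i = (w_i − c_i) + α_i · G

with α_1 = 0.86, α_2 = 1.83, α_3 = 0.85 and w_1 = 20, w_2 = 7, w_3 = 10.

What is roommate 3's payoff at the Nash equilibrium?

15.95

∂u_i/∂c_i = α_i − 1, so roommate i contributes w_i if α_i > 1, else 0.
α_i > 1 for i ∈ {2}; NE contributions (0, 7, 0), G = 7.
u_3 = (10 − 0) + 0.85·7 = 15.95.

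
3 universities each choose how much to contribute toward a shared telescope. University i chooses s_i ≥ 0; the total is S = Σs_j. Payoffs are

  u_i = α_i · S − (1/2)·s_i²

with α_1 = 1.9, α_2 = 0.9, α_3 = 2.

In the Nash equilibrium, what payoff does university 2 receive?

3.915

University i's FOC: ∂u_i/∂s_i = α_i − s_i = 0, so s_i* = α_i.
NE contributions = (1.9, 0.9, 2); S = 4.8.
u_2 = α_2·S − ½·(s_2)² = 0.9·4.8 − ½·0.9² = 3.915.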